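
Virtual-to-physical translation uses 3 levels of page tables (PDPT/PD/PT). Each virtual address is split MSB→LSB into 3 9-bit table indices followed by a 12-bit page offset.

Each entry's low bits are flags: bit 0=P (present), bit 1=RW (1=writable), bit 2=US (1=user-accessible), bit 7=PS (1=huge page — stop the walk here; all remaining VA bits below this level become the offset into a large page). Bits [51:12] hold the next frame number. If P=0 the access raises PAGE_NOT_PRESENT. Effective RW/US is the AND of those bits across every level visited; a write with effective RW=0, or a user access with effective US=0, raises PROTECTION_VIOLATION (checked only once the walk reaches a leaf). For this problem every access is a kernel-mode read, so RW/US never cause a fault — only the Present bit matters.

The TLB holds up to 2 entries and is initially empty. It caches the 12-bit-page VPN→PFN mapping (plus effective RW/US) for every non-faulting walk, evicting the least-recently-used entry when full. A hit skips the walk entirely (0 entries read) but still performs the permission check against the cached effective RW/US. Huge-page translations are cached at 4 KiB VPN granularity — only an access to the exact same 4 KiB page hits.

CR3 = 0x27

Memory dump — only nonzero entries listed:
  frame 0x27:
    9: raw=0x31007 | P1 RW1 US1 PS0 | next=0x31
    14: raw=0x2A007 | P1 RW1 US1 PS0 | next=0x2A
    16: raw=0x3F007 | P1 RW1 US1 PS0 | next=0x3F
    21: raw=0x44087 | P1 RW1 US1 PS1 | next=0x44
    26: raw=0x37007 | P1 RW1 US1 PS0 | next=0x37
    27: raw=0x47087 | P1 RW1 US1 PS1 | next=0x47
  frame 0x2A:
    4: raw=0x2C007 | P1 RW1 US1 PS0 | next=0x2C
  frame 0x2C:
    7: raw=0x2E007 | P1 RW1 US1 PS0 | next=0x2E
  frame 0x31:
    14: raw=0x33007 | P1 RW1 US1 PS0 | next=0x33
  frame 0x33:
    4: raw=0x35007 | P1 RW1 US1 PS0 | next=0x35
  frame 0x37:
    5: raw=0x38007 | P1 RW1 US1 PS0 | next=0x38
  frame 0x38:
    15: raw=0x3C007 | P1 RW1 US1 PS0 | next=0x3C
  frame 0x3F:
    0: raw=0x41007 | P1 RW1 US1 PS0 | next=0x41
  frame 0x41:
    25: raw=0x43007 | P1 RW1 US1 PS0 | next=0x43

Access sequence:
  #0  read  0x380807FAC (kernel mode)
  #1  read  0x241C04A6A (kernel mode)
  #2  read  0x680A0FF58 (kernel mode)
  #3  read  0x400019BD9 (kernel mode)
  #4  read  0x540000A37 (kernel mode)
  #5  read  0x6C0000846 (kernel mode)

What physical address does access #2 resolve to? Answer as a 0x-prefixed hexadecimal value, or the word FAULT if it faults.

Per-access translation:
#0 VA=0x380807FAC (r,kernel):
  lvl0: tbl 0x27, slot 14 ⇒ 0x2A007 (P1/RW1/US1/PS0)
  lvl1: tbl 0x2A, slot 4 ⇒ 0x2C007 (P1/RW1/US1/PS0)
  lvl2: tbl 0x2C, slot 7 ⇒ 0x2E007 (P1/RW1/US1/PS0)
  → PA=0x2EFAC  (3 entries read)
#1 VA=0x241C04A6A (r,kernel):
  lvl0: tbl 0x27, slot 9 ⇒ 0x31007 (P1/RW1/US1/PS0)
  lvl1: tbl 0x31, slot 14 ⇒ 0x33007 (P1/RW1/US1/PS0)
  lvl2: tbl 0x33, slot 4 ⇒ 0x35007 (P1/RW1/US1/PS0)
  → PA=0x35A6A  (3 entries read)
#2 VA=0x680A0FF58 (r,kernel):
  lvl0: tbl 0x27, slot 26 ⇒ 0x37007 (P1/RW1/US1/PS0)
  lvl1: tbl 0x37, slot 5 ⇒ 0x38007 (P1/RW1/US1/PS0)
  lvl2: tbl 0x38, slot 15 ⇒ 0x3C007 (P1/RW1/US1/PS0)
  → PA=0x3CF58  (3 entries read)
#3 VA=0x400019BD9 (r,kernel):
  lvl0: tbl 0x27, slot 16 ⇒ 0x3F007 (P1/RW1/US1/PS0)
  lvl1: tbl 0x3F, slot 0 ⇒ 0x41007 (P1/RW1/US1/PS0)
  lvl2: tbl 0x41, slot 25 ⇒ 0x43007 (P1/RW1/US1/PS0)
  → PA=0x43BD9  (3 entries read)
#4 VA=0x540000A37 (r,kernel):
  lvl0: tbl 0x27, slot 21 ⇒ 0x44087 (P1/RW1/US1/PS1)
  → PA=0x44A37 (huge @L0)  (1 entries read)
#5 VA=0x6C0000846 (r,kernel):
  lvl0: tbl 0x27, slot 27 ⇒ 0x47087 (P1/RW1/US1/PS1)
  → PA=0x47846 (huge @L0)  (1 entries read)

Access #2 PA: 0x3CF58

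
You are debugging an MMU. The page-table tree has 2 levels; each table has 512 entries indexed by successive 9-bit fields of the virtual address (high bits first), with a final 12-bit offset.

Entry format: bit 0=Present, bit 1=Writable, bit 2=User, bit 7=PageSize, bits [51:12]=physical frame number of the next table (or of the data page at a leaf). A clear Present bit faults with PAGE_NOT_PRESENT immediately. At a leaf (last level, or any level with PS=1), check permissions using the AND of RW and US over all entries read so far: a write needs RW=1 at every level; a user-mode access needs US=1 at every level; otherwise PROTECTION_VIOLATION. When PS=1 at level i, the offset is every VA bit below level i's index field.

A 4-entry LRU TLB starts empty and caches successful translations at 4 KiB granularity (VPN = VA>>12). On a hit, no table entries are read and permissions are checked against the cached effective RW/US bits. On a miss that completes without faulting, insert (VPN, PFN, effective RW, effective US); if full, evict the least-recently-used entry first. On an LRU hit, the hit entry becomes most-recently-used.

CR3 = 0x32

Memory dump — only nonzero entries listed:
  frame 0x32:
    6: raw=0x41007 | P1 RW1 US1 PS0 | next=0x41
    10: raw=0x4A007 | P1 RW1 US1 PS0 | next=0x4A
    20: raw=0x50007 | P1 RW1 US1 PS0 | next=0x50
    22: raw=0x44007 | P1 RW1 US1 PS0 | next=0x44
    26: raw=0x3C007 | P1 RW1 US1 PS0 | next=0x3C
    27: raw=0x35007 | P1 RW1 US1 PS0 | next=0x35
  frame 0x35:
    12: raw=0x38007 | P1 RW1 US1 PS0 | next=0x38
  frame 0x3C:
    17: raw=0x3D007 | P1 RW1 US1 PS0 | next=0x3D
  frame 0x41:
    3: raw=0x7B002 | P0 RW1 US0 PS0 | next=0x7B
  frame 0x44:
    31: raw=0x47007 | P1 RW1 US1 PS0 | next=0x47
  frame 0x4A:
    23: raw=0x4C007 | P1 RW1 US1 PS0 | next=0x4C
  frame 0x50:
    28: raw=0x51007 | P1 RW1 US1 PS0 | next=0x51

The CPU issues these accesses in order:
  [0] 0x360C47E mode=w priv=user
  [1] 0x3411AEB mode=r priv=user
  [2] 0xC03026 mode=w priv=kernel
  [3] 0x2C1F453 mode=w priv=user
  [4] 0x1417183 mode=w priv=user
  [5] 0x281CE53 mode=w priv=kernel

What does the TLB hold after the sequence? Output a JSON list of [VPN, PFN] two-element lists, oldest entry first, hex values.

Trace:
#0 VA=0x360C47E (w,user):
  L0 @0x32[27] → 0x35007  P=1,RW=1,US=1,PS=0
  L1 @0x35[12] → 0x38007  P=1,RW=1,US=1,PS=0
  ✓ 0x3847E  — 2 lookups
#1 VA=0x3411AEB (r,user):
  L0 @0x32[26] → 0x3C007  P=1,RW=1,US=1,PS=0
  L1 @0x3C[17] → 0x3D007  P=1,RW=1,US=1,PS=0
  ✓ 0x3DAEB  — 2 lookups
#2 VA=0xC03026 (w,kernel):
  L0 @0x32[6] → 0x41007  P=1,RW=1,US=1,PS=0
  L1 @0x41[3] → 0x7B002  P=0,RW=1,US=0,PS=0
  ✗ PAGE_NOT_PRESENT  [2 reads]
#3 VA=0x2C1F453 (w,user):
  L0 @0x32[22] → 0x44007  P=1,RW=1,US=1,PS=0
  L1 @0x44[31] → 0x47007  P=1,RW=1,US=1,PS=0
  ✓ 0x47453  — 2 lookups
#4 VA=0x1417183 (w,user):
  L0 @0x32[10] → 0x4A007  P=1,RW=1,US=1,PS=0
  L1 @0x4A[23] → 0x4C007  P=1,RW=1,US=1,PS=0
  ✓ 0x4C183  — 2 lookups
#5 VA=0x281CE53 (w,kernel):
  L0 @0x32[20] → 0x50007  P=1,RW=1,US=1,PS=0
  L1 @0x50[28] → 0x51007  P=1,RW=1,US=1,PS=0
  ✓ 0x51E53  — 2 lookups

TLB: [["0x3411", "0x3D"], ["0x2C1F", "0x47"], ["0x1417", "0x4C"], ["0x281C", "0x51"]]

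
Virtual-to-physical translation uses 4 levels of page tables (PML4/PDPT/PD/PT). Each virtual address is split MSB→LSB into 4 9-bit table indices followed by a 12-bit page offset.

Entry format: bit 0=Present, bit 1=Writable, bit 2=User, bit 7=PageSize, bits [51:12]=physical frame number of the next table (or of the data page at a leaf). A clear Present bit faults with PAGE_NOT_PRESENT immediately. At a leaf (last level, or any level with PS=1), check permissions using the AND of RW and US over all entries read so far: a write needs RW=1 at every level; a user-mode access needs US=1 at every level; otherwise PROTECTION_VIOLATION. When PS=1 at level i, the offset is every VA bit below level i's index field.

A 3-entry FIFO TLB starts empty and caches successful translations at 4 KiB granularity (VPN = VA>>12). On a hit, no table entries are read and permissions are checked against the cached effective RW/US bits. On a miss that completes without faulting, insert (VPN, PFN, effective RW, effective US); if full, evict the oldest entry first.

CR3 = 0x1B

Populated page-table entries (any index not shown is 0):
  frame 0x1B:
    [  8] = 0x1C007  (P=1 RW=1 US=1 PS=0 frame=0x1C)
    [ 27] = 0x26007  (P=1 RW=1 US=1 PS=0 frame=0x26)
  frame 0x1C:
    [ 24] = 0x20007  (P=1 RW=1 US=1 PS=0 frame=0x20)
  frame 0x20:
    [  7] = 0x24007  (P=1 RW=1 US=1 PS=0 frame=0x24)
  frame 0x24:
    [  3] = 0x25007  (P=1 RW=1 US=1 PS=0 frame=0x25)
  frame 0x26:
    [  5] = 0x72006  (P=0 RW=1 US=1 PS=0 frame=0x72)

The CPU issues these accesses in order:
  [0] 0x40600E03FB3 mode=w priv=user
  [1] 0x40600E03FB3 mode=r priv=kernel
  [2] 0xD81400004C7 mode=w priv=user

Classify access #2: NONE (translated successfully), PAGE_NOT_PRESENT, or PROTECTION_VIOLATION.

Walk each access:
#0 VA=0x40600E03FB3 (w,user):
  lvl0: tbl 0x1B, slot 8 ⇒ 0x1C007 (P1/RW1/US1/PS0)
  lvl1: tbl 0x1C, slot 24 ⇒ 0x20007 (P1/RW1/US1/PS0)
  lvl2: tbl 0x20, slot 7 ⇒ 0x24007 (P1/RW1/US1/PS0)
  lvl3: tbl 0x24, slot 3 ⇒ 0x25007 (P1/RW1/US1/PS0)
  → PA=0x25FB3  (4 entries read)
#1 VA=0x40600E03FB3 (r,kernel):
  TLB hit vpn=0x40600E03 → PA=0x25FB3
#2 VA=0xD81400004C7 (w,user):
  lvl0: tbl 0x1B, slot 27 ⇒ 0x26007 (P1/RW1/US1/PS0)
  lvl1: tbl 0x26, slot 5 ⇒ 0x72006 (P0/RW1/US1/PS0)
  ⇒ fault: PAGE_NOT_PRESENT  — 2 lookups

Access #2 fault: PAGE_NOT_PRESENT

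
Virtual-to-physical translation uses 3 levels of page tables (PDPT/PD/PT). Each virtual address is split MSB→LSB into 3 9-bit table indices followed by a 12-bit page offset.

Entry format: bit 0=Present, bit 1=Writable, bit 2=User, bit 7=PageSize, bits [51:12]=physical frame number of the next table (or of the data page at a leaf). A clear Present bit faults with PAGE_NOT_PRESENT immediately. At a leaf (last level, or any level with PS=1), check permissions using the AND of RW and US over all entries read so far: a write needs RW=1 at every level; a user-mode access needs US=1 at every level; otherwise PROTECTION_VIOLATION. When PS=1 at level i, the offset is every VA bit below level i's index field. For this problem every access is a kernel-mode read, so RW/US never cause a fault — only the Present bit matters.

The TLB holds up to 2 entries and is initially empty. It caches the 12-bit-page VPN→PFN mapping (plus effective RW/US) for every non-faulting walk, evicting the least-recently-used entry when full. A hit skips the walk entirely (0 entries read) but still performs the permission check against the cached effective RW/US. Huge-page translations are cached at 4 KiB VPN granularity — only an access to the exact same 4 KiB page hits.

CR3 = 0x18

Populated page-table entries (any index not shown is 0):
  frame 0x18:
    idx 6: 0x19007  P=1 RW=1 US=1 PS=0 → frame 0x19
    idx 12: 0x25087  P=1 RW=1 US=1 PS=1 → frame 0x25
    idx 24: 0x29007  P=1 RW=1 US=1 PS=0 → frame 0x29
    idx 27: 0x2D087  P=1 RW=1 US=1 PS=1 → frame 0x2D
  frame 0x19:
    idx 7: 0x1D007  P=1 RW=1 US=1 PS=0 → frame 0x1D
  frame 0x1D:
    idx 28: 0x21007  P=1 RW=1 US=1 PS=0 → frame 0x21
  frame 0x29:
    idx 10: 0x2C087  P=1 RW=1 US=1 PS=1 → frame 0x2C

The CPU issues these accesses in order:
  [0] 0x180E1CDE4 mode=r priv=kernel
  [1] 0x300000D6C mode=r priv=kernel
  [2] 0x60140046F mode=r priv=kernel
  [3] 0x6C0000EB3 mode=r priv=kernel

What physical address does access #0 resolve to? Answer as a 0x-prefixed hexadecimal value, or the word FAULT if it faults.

Walk each access:
#0 VA=0x180E1CDE4 (r,kernel):
  [0] read 0x18 idx=6: raw=0x19007 flags P=1 W=1 U=1 S=0
  [1] read 0x19 idx=7: raw=0x1D007 flags P=1 W=1 U=1 S=0
  [2] read 0x1D idx=28: raw=0x21007 flags P=1 W=1 U=1 S=0
  → PA=0x21DE4  (3 entries read)
#1 VA=0x300000D6C (r,kernel):
  [0] read 0x18 idx=12: raw=0x25087 flags P=1 W=1 U=1 S=1
  → PA=0x25D6C (huge @L0)  (1 entries read)
#2 VA=0x60140046F (r,kernel):
  [0] read 0x18 idx=24: raw=0x29007 flags P=1 W=1 U=1 S=0
  [1] read 0x29 idx=10: raw=0x2C087 flags P=1 W=1 U=1 S=1
  → PA=0x2C46F (huge @L1)  (2 entries read)
#3 VA=0x6C0000EB3 (r,kernel):
  [0] read 0x18 idx=27: raw=0x2D087 flags P=1 W=1 U=1 S=1
  → PA=0x2DEB3 (huge @L0)  (1 entries read)

Access #0 PA: 0x21DE4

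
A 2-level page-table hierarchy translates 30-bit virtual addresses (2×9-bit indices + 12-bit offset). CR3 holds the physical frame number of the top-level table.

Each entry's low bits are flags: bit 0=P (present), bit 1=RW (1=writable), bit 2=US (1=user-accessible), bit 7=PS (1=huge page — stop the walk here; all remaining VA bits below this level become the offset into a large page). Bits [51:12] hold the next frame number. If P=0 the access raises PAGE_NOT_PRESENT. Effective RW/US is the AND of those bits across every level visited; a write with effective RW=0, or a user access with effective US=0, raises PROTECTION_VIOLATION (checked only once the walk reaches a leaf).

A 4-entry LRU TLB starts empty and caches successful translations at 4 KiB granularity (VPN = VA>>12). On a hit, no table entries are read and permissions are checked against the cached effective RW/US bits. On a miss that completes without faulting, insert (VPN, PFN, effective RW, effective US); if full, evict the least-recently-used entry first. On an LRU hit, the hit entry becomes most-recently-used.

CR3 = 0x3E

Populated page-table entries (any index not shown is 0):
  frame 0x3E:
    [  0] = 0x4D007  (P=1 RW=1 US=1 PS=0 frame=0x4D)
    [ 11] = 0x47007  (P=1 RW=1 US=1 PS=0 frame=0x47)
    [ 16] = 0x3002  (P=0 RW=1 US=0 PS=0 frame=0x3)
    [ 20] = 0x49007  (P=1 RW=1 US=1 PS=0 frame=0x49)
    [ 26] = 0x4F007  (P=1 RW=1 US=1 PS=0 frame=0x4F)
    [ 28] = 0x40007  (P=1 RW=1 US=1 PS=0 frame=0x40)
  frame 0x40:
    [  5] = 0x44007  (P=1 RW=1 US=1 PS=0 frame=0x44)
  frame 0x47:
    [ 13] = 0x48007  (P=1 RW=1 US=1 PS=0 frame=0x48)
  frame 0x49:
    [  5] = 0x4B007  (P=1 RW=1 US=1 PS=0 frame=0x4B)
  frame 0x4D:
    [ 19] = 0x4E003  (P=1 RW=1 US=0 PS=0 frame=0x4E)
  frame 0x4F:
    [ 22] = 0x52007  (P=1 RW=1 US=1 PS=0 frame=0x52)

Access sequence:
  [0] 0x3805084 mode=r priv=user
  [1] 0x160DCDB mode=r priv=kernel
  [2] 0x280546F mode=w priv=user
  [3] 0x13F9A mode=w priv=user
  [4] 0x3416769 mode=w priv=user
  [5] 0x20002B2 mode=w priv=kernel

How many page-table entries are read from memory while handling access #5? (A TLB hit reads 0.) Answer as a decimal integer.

Walk each access:
#0 VA=0x3805084 (r,user):
  L0 @0x3E[28] → 0x40007  P=1,RW=1,US=1,PS=0
  L1 @0x40[5] → 0x44007  P=1,RW=1,US=1,PS=0
  → PA=0x44084  (2 entries read)
#1 VA=0x160DCDB (r,kernel):
  L0 @0x3E[11] → 0x47007  P=1,RW=1,US=1,PS=0
  L1 @0x47[13] → 0x48007  P=1,RW=1,US=1,PS=0
  → PA=0x48CDB  (2 entries read)
#2 VA=0x280546F (w,user):
  L0 @0x3E[20] → 0x49007  P=1,RW=1,US=1,PS=0
  L1 @0x49[5] → 0x4B007  P=1,RW=1,US=1,PS=0
  → PA=0x4B46F  (2 entries read)
#3 VA=0x13F9A (w,user):
  L0 @0x3E[0] → 0x4D007  P=1,RW=1,US=1,PS=0
  L1 @0x4D[19] → 0x4E003  P=1,RW=1,US=0,PS=0
  ✗ PROTECTION_VIOLATION  [2 reads]
#4 VA=0x3416769 (w,user):
  L0 @0x3E[26] → 0x4F007  P=1,RW=1,US=1,PS=0
  L1 @0x4F[22] → 0x52007  P=1,RW=1,US=1,PS=0
  → PA=0x52769  (2 entries read)
#5 VA=0x20002B2 (w,kernel):
  L0 @0x3E[16] → 0x3002  P=0,RW=1,US=0,PS=0
  ✗ PAGE_NOT_PRESENT  [1 reads]

Entries read for #5: 1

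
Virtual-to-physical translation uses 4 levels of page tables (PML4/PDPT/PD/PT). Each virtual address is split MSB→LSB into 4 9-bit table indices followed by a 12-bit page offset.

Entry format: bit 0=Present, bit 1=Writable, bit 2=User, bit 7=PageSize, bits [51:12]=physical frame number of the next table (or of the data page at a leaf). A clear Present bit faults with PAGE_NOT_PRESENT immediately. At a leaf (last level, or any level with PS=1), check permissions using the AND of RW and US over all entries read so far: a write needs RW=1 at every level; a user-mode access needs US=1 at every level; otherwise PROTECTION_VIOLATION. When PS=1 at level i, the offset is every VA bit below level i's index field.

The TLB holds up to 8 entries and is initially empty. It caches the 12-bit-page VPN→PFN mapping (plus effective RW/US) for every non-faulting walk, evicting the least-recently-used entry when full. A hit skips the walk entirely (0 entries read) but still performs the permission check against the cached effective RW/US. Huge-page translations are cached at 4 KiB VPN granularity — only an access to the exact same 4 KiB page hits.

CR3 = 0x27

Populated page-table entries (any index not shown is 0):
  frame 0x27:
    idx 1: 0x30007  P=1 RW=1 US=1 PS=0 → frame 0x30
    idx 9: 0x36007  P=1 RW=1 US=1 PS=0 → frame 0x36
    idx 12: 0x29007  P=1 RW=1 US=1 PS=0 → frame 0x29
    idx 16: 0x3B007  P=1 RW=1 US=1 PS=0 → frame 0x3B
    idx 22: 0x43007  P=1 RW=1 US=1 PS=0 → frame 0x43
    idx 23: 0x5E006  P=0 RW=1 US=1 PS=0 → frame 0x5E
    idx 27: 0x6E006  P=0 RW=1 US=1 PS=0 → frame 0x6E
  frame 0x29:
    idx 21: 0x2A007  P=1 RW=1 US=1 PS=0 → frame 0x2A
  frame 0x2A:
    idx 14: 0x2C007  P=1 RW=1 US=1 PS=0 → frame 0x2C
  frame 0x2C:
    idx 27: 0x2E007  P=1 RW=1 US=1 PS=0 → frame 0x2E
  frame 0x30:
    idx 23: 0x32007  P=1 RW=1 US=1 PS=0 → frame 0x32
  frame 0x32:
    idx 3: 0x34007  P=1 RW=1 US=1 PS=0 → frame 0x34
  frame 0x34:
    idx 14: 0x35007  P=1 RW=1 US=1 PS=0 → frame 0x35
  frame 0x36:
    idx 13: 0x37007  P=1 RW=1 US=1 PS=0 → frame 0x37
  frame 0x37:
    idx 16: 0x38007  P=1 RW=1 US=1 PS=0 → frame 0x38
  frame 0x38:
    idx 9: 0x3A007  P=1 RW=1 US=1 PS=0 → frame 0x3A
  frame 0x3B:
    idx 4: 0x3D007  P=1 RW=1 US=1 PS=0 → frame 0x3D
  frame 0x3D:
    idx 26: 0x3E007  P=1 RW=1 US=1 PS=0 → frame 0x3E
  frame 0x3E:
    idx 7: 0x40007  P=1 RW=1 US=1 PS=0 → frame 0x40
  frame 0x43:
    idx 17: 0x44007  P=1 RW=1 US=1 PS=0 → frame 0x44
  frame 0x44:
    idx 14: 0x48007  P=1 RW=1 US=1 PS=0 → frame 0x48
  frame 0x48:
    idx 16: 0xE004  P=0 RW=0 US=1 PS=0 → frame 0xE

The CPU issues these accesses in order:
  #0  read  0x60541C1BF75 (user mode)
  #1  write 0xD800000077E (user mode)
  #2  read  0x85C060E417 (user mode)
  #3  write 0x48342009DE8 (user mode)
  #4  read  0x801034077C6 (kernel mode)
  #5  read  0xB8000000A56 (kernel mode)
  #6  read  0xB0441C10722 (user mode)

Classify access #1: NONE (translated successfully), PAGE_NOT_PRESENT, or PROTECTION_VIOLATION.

Trace:
#0 VA=0x60541C1BF75 (r,user):
  L0: frame=0x27 idx=12 entry=0x29007 [P=1 RW=1 US=1 PS=0]
  L1: frame=0x29 idx=21 entry=0x2A007 [P=1 RW=1 US=1 PS=0]
  L2: frame=0x2A idx=14 entry=0x2C007 [P=1 RW=1 US=1 PS=0]
  L3: frame=0x2C idx=27 entry=0x2E007 [P=1 RW=1 US=1 PS=0]
  ✓ 0x2EF75  — 4 lookups
#1 VA=0xD800000077E (w,user):
  L0: frame=0x27 idx=27 entry=0x6E006 [P=0 RW=1 US=1 PS=0]
  ⇒ fault: PAGE_NOT_PRESENT  — 1 lookups
#2 VA=0x85C060E417 (r,user):
  L0: frame=0x27 idx=1 entry=0x30007 [P=1 RW=1 US=1 PS=0]
  L1: frame=0x30 idx=23 entry=0x32007 [P=1 RW=1 US=1 PS=0]
  L2: frame=0x32 idx=3 entry=0x34007 [P=1 RW=1 US=1 PS=0]
  L3: frame=0x34 idx=14 entry=0x35007 [P=1 RW=1 US=1 PS=0]
  ✓ 0x35417  — 4 lookups
#3 VA=0x48342009DE8 (w,user):
  L0: frame=0x27 idx=9 entry=0x36007 [P=1 RW=1 US=1 PS=0]
  L1: frame=0x36 idx=13 entry=0x37007 [P=1 RW=1 US=1 PS=0]
  L2: frame=0x37 idx=16 entry=0x38007 [P=1 RW=1 US=1 PS=0]
  L3: frame=0x38 idx=9 entry=0x3A007 [P=1 RW=1 US=1 PS=0]
  ✓ 0x3ADE8  — 4 lookups
#4 VA=0x801034077C6 (r,kernel):
  L0: frame=0x27 idx=16 entry=0x3B007 [P=1 RW=1 US=1 PS=0]
  L1: frame=0x3B idx=4 entry=0x3D007 [P=1 RW=1 US=1 PS=0]
  L2: frame=0x3D idx=26 entry=0x3E007 [P=1 RW=1 US=1 PS=0]
  L3: frame=0x3E idx=7 entry=0x40007 [P=1 RW=1 US=1 PS=0]
  ✓ 0x407C6  — 4 lookups
#5 VA=0xB8000000A56 (r,kernel):
  L0: frame=0x27 idx=23 entry=0x5E006 [P=0 RW=1 US=1 PS=0]
  ⇒ fault: PAGE_NOT_PRESENT  — 1 lookups
#6 VA=0xB0441C10722 (r,user):
  L0: frame=0x27 idx=22 entry=0x43007 [P=1 RW=1 US=1 PS=0]
  L1: frame=0x43 idx=17 entry=0x44007 [P=1 RW=1 US=1 PS=0]
  L2: frame=0x44 idx=14 entry=0x48007 [P=1 RW=1 US=1 PS=0]
  L3: frame=0x48 idx=16 entry=0xE004 [P=0 RW=0 US=1 PS=0]
  ⇒ fault: PAGE_NOT_PRESENT  — 4 lookups

Access #1 fault: PAGE_NOT_PRESENT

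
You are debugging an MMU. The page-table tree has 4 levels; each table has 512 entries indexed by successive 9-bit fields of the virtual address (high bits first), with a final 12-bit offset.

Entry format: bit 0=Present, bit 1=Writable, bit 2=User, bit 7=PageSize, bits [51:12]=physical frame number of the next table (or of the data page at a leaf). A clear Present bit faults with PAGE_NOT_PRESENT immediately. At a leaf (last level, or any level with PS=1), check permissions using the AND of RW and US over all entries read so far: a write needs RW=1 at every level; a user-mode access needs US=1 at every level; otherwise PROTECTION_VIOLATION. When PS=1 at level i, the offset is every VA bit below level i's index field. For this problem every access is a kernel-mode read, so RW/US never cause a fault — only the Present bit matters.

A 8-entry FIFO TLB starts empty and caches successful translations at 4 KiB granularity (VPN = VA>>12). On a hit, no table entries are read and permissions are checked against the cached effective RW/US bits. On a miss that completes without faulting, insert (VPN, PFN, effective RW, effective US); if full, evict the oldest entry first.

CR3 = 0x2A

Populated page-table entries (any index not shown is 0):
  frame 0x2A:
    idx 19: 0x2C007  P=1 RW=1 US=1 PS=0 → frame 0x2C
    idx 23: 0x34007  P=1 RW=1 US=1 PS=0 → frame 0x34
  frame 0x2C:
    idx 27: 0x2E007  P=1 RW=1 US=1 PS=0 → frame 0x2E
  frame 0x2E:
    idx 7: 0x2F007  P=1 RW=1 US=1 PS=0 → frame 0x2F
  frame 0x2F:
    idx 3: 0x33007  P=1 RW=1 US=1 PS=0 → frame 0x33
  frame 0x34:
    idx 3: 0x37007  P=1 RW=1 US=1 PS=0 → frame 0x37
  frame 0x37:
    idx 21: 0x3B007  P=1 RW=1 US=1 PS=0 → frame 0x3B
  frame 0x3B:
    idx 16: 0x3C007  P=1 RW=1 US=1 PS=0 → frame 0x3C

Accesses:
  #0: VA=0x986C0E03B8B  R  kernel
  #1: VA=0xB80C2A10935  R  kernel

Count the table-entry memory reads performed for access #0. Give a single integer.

Walk each access:
#0 VA=0x986C0E03B8B (r,kernel):
  L0 @0x2A[19] → 0x2C007  P=1,RW=1,US=1,PS=0
  L1 @0x2C[27] → 0x2E007  P=1,RW=1,US=1,PS=0
  L2 @0x2E[7] → 0x2F007  P=1,RW=1,US=1,PS=0
  L3 @0x2F[3] → 0x33007  P=1,RW=1,US=1,PS=0
  ⇒ phys 0x33B8B  [4 reads]
#1 VA=0xB80C2A10935 (r,kernel):
  L0 @0x2A[23] → 0x34007  P=1,RW=1,US=1,PS=0
  L1 @0x34[3] → 0x37007  P=1,RW=1,US=1,PS=0
  L2 @0x37[21] → 0x3B007  P=1,RW=1,US=1,PS=0
  L3 @0x3B[16] → 0x3C007  P=1,RW=1,US=1,PS=0
  ⇒ phys 0x3C935  [4 reads]

Entries read for #0: 4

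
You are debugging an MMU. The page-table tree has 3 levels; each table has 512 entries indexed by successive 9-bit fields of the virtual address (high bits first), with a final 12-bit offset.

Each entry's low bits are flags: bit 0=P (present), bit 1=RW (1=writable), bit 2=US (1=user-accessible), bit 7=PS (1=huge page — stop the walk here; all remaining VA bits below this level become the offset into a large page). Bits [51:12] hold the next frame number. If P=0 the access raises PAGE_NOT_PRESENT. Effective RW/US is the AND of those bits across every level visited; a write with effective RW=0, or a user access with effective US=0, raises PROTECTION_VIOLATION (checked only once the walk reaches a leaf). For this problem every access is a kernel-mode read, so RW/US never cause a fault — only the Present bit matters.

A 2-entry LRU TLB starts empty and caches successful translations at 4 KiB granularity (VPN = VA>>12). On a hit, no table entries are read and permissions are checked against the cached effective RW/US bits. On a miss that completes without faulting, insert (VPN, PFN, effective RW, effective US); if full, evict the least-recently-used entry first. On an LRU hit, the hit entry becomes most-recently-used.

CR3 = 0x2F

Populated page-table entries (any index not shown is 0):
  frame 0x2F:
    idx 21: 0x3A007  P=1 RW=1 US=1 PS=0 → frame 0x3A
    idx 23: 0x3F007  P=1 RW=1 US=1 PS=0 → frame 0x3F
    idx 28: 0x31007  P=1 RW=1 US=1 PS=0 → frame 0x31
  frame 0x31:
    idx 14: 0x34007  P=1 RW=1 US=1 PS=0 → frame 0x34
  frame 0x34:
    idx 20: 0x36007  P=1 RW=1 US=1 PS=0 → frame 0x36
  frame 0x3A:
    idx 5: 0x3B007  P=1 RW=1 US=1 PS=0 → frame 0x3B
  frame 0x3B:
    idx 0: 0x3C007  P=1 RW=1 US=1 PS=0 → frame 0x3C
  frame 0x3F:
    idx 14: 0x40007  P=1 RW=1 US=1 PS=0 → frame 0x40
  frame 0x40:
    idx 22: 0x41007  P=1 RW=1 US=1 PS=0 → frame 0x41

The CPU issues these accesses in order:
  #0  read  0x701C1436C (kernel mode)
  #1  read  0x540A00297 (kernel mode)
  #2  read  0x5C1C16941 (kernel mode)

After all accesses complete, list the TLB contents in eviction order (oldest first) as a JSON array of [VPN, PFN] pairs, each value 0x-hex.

Per-access translation:
#0 VA=0x701C1436C (r,kernel):
  lvl0: tbl 0x2F, slot 28 ⇒ 0x31007 (P1/RW1/US1/PS0)
  lvl1: tbl 0x31, slot 14 ⇒ 0x34007 (P1/RW1/US1/PS0)
  lvl2: tbl 0x34, slot 20 ⇒ 0x36007 (P1/RW1/US1/PS0)
  ✓ 0x3636C  — 3 lookups
#1 VA=0x540A00297 (r,kernel):
  lvl0: tbl 0x2F, slot 21 ⇒ 0x3A007 (P1/RW1/US1/PS0)
  lvl1: tbl 0x3A, slot 5 ⇒ 0x3B007 (P1/RW1/US1/PS0)
  lvl2: tbl 0x3B, slot 0 ⇒ 0x3C007 (P1/RW1/US1/PS0)
  ✓ 0x3C297  — 3 lookups
#2 VA=0x5C1C16941 (r,kernel):
  lvl0: tbl 0x2F, slot 23 ⇒ 0x3F007 (P1/RW1/US1/PS0)
  lvl1: tbl 0x3F, slot 14 ⇒ 0x40007 (P1/RW1/US1/PS0)
  lvl2: tbl 0x40, slot 22 ⇒ 0x41007 (P1/RW1/US1/PS0)
  ✓ 0x41941  — 3 lookups

TLB: [["0x540A00", "0x3C"], ["0x5C1C16", "0x41"]]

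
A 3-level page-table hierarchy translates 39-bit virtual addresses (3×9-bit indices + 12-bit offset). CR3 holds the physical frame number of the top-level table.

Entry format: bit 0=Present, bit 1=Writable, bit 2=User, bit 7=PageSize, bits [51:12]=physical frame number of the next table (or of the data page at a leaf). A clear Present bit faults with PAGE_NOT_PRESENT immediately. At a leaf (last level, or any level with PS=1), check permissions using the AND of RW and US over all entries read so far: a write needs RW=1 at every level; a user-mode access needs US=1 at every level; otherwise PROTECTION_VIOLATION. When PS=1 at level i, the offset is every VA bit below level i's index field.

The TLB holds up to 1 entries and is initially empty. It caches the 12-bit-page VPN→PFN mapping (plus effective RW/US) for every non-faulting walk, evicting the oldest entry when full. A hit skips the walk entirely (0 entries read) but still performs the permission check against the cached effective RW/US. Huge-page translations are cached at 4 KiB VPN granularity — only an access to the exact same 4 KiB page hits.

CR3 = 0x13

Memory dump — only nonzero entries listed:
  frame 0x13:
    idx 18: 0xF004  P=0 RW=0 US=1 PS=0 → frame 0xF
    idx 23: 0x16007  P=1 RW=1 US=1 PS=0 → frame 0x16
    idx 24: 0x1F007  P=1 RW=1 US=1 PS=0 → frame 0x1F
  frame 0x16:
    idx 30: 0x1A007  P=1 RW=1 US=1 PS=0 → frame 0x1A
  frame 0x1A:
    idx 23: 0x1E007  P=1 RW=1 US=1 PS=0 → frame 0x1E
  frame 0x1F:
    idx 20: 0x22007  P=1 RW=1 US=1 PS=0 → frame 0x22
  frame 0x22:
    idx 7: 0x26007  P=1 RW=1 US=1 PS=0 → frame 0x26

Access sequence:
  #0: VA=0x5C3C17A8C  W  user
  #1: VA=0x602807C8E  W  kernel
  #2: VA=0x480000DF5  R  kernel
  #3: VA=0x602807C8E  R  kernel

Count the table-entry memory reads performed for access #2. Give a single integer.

Per-access translation:
#0 VA=0x5C3C17A8C (w,user):
  [0] read 0x13 idx=23: raw=0x16007 flags P=1 W=1 U=1 S=0
  [1] read 0x16 idx=30: raw=0x1A007 flags P=1 W=1 U=1 S=0
  [2] read 0x1A idx=23: raw=0x1E007 flags P=1 W=1 U=1 S=0
  ✓ 0x1EA8C  — 3 lookups
#1 VA=0x602807C8E (w,kernel):
  [0] read 0x13 idx=24: raw=0x1F007 flags P=1 W=1 U=1 S=0
  [1] read 0x1F idx=20: raw=0x22007 flags P=1 W=1 U=1 S=0
  [2] read 0x22 idx=7: raw=0x26007 flags P=1 W=1 U=1 S=0
  ✓ 0x26C8E  — 3 lookups
#2 VA=0x480000DF5 (r,kernel):
  [0] read 0x13 idx=18: raw=0xF004 flags P=0 W=0 U=1 S=0
  ✗ PAGE_NOT_PRESENT  [1 reads]
#3 VA=0x602807C8E (r,kernel):
  TLB hit vpn=0x602807 → PA=0x26C8E

Entries read for #2: 1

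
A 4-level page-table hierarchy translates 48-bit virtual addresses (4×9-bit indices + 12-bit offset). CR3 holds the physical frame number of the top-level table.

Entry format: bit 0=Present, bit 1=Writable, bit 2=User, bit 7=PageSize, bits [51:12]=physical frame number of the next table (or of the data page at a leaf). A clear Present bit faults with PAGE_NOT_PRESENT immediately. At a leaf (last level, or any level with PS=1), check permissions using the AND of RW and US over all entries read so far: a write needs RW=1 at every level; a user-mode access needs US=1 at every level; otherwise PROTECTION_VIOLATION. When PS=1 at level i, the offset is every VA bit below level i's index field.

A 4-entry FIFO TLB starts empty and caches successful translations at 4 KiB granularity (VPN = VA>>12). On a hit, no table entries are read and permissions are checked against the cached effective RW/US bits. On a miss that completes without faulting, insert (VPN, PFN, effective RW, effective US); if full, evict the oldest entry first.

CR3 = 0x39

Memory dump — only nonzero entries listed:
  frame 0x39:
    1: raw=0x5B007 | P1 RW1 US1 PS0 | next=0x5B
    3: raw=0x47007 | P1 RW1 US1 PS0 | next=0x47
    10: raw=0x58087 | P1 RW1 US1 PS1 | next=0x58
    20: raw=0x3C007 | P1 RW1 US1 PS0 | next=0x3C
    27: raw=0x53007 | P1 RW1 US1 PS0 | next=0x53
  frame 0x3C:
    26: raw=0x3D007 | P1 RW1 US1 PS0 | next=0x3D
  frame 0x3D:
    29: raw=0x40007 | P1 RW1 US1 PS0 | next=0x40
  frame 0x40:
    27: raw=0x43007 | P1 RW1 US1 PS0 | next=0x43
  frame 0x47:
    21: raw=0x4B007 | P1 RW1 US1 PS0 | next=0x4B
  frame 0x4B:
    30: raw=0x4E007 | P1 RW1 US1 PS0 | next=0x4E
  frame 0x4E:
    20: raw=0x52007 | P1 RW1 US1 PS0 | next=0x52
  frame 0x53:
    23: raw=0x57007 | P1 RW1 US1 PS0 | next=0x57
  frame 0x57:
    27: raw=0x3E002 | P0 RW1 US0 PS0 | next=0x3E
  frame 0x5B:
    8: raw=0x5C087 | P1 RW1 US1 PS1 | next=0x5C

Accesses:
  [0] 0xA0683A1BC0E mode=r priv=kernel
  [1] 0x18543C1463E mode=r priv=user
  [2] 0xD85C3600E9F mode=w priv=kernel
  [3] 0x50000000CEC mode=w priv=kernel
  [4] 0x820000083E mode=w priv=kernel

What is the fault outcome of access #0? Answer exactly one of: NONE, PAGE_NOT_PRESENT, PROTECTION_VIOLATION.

Per-access translation:
#0 VA=0xA0683A1BC0E (r,kernel):
  lvl0: tbl 0x39, slot 20 ⇒ 0x3C007 (P1/RW1/US1/PS0)
  lvl1: tbl 0x3C, slot 26 ⇒ 0x3D007 (P1/RW1/US1/PS0)
  lvl2: tbl 0x3D, slot 29 ⇒ 0x40007 (P1/RW1/US1/PS0)
  lvl3: tbl 0x40, slot 27 ⇒ 0x43007 (P1/RW1/US1/PS0)
  ✓ 0x43C0E  — 4 lookups
#1 VA=0x18543C1463E (r,user):
  lvl0: tbl 0x39, slot 3 ⇒ 0x47007 (P1/RW1/US1/PS0)
  lvl1: tbl 0x47, slot 21 ⇒ 0x4B007 (P1/RW1/US1/PS0)
  lvl2: tbl 0x4B, slot 30 ⇒ 0x4E007 (P1/RW1/US1/PS0)
  lvl3: tbl 0x4E, slot 20 ⇒ 0x52007 (P1/RW1/US1/PS0)
  ✓ 0x5263E  — 4 lookups
#2 VA=0xD85C3600E9F (w,kernel):
  lvl0: tbl 0x39, slot 27 ⇒ 0x53007 (P1/RW1/US1/PS0)
  lvl1: tbl 0x53, slot 23 ⇒ 0x57007 (P1/RW1/US1/PS0)
  lvl2: tbl 0x57, slot 27 ⇒ 0x3E002 (P0/RW1/US0/PS0)
  ✗ PAGE_NOT_PRESENT  [3 reads]
#3 VA=0x50000000CEC (w,kernel):
  lvl0: tbl 0x39, slot 10 ⇒ 0x58087 (P1/RW1/US1/PS1)
  ✓ 0x58CEC (huge @L0)  — 1 lookups
#4 VA=0x820000083E (w,kernel):
  lvl0: tbl 0x39, slot 1 ⇒ 0x5B007 (P1/RW1/US1/PS0)
  lvl1: tbl 0x5B, slot 8 ⇒ 0x5C087 (P1/RW1/US1/PS1)
  ✓ 0x5C83E (huge @L1)  — 2 lookups

Access #0 fault: NONE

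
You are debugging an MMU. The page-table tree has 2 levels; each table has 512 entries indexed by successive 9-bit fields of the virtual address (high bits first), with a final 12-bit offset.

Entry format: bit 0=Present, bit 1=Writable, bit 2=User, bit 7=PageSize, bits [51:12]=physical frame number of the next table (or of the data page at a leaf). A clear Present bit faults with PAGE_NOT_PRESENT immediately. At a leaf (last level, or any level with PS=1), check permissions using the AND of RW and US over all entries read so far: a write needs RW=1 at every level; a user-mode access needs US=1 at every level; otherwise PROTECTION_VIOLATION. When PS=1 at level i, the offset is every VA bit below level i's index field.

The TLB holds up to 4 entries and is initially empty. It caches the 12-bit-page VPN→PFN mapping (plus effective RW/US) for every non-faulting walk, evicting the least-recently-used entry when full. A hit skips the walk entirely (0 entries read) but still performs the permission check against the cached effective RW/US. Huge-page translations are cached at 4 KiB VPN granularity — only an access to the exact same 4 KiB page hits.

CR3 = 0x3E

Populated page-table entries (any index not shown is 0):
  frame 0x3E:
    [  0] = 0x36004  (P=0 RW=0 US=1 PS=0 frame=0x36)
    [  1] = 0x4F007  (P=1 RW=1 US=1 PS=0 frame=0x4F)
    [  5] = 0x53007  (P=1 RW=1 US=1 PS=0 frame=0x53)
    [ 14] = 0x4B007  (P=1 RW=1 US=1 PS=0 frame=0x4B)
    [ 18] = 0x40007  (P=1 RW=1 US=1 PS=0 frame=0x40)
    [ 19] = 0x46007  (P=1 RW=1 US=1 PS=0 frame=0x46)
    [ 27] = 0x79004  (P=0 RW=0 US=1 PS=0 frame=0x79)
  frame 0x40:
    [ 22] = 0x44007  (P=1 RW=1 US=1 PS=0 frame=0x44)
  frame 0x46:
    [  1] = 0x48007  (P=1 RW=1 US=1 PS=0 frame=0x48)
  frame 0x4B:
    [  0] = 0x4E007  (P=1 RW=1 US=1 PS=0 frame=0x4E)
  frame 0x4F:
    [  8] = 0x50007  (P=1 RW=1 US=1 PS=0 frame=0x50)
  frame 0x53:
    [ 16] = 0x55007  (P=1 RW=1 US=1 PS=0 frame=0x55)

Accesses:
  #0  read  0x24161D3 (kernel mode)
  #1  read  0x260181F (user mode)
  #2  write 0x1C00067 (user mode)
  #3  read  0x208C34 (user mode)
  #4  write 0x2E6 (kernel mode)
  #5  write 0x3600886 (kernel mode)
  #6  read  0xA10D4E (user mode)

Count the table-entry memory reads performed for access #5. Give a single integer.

Walk each access:
#0 VA=0x24161D3 (r,kernel):
  lvl0: tbl 0x3E, slot 18 ⇒ 0x40007 (P1/RW1/US1/PS0)
  lvl1: tbl 0x40, slot 22 ⇒ 0x44007 (P1/RW1/US1/PS0)
  → PA=0x441D3  (2 entries read)
#1 VA=0x260181F (r,user):
  lvl0: tbl 0x3E, slot 19 ⇒ 0x46007 (P1/RW1/US1/PS0)
  lvl1: tbl 0x46, slot 1 ⇒ 0x48007 (P1/RW1/US1/PS0)
  → PA=0x4881F  (2 entries read)
#2 VA=0x1C00067 (w,user):
  lvl0: tbl 0x3E, slot 14 ⇒ 0x4B007 (P1/RW1/US1/PS0)
  lvl1: tbl 0x4B, slot 0 ⇒ 0x4E007 (P1/RW1/US1/PS0)
  → PA=0x4E067  (2 entries read)
#3 VA=0x208C34 (r,user):
  lvl0: tbl 0x3E, slot 1 ⇒ 0x4F007 (P1/RW1/US1/PS0)
  lvl1: tbl 0x4F, slot 8 ⇒ 0x50007 (P1/RW1/US1/PS0)
  → PA=0x50C34  (2 entries read)
#4 VA=0x2E6 (w,kernel):
  lvl0: tbl 0x3E, slot 0 ⇒ 0x36004 (P0/RW0/US1/PS0)
  → PAGE_NOT_PRESENT  (1 entries read)
#5 VA=0x3600886 (w,kernel):
  lvl0: tbl 0x3E, slot 27 ⇒ 0x79004 (P0/RW0/US1/PS0)
  → PAGE_NOT_PRESENT  (1 entries read)
#6 VA=0xA10D4E (r,user):
  lvl0: tbl 0x3E, slot 5 ⇒ 0x53007 (P1/RW1/US1/PS0)
  lvl1: tbl 0x53, slot 16 ⇒ 0x55007 (P1/RW1/US1/PS0)
  → PA=0x55D4E  (2 entries read)

Entries read for #5: 1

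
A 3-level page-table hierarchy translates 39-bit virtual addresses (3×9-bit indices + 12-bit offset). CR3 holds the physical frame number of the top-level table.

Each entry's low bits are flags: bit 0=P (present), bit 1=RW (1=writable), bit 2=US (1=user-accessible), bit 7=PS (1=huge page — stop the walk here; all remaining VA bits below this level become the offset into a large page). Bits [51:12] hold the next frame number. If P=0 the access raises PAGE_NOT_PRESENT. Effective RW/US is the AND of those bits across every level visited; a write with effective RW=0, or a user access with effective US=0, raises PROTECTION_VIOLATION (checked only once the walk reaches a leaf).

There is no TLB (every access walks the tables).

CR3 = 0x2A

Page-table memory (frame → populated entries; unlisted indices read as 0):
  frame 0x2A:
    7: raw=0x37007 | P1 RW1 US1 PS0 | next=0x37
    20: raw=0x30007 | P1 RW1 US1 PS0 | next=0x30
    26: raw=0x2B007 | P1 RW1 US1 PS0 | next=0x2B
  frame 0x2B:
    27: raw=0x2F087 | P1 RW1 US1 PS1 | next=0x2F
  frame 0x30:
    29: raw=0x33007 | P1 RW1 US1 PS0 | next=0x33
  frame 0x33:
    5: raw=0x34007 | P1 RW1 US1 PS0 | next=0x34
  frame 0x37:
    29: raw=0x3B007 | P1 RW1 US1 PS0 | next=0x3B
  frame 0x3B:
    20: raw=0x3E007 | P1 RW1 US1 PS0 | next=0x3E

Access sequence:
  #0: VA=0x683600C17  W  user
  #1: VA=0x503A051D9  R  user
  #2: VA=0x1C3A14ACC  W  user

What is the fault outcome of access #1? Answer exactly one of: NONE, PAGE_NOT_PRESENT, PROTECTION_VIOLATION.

Per-access translation:
#0 VA=0x683600C17 (w,user):
  [0] read 0x2A idx=26: raw=0x2B007 flags P=1 W=1 U=1 S=0
  [1] read 0x2B idx=27: raw=0x2F087 flags P=1 W=1 U=1 S=1
  ✓ 0x2FC17 (huge @L1)  — 2 lookups
#1 VA=0x503A051D9 (r,user):
  [0] read 0x2A idx=20: raw=0x30007 flags P=1 W=1 U=1 S=0
  [1] read 0x30 idx=29: raw=0x33007 flags P=1 W=1 U=1 S=0
  [2] read 0x33 idx=5: raw=0x34007 flags P=1 W=1 U=1 S=0
  ✓ 0x341D9  — 3 lookups
#2 VA=0x1C3A14ACC (w,user):
  [0] read 0x2A idx=7: raw=0x37007 flags P=1 W=1 U=1 S=0
  [1] read 0x37 idx=29: raw=0x3B007 flags P=1 W=1 U=1 S=0
  [2] read 0x3B idx=20: raw=0x3E007 flags P=1 W=1 U=1 S=0
  ✓ 0x3EACC  — 3 lookups

Access #1 fault: NONE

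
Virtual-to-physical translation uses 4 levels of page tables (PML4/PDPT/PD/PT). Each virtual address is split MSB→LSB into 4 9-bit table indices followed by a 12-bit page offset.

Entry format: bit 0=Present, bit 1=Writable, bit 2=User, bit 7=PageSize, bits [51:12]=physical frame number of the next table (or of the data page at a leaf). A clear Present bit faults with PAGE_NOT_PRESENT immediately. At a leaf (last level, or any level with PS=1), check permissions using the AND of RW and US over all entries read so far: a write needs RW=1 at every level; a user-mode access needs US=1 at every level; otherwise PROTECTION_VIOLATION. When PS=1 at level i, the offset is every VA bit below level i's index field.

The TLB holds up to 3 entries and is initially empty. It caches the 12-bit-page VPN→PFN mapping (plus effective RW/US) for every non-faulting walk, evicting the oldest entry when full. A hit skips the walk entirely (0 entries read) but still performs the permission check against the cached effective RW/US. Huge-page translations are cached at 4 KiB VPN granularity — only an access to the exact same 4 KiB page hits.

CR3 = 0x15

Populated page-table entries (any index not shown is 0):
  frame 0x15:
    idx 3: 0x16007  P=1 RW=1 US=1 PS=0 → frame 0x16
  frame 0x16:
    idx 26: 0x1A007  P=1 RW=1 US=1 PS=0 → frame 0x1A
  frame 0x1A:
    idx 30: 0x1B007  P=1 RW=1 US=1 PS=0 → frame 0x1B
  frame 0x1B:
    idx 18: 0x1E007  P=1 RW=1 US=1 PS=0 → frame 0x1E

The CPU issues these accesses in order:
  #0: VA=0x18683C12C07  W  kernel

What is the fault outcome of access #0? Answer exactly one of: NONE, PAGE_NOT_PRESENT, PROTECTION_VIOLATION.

Per-access translation:
#0 VA=0x18683C12C07 (w,kernel):
  L0: frame=0x15 idx=3 entry=0x16007 [P=1 RW=1 US=1 PS=0]
  L1: frame=0x16 idx=26 entry=0x1A007 [P=1 RW=1 US=1 PS=0]
  L2: frame=0x1A idx=30 entry=0x1B007 [P=1 RW=1 US=1 PS=0]
  L3: frame=0x1B idx=18 entry=0x1E007 [P=1 RW=1 US=1 PS=0]
  ⇒ phys 0x1EC07  [4 reads]

Access #0 fault: NONE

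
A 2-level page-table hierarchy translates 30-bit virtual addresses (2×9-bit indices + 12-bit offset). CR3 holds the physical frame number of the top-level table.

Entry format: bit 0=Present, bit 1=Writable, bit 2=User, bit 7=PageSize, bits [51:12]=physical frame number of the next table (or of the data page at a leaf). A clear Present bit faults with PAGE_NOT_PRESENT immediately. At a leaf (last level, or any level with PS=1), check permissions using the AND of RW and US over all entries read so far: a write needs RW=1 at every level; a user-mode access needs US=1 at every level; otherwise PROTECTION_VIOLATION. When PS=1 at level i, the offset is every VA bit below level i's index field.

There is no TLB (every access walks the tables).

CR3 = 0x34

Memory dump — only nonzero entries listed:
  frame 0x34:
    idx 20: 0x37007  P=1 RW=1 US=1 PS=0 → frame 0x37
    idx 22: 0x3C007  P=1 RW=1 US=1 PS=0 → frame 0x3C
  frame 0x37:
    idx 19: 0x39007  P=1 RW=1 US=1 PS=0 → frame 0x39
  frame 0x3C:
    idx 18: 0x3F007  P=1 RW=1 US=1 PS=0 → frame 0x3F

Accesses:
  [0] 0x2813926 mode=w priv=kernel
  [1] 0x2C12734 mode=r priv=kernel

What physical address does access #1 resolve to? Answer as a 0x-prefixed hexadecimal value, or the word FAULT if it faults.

Trace:
#0 VA=0x2813926 (w,kernel):
  L0 @0x34[20] → 0x37007  P=1,RW=1,US=1,PS=0
  L1 @0x37[19] → 0x39007  P=1,RW=1,US=1,PS=0
  ⇒ phys 0x39926  [2 reads]
#1 VA=0x2C12734 (r,kernel):
  L0 @0x34[22] → 0x3C007  P=1,RW=1,US=1,PS=0
  L1 @0x3C[18] → 0x3F007  P=1,RW=1,US=1,PS=0
  ⇒ phys 0x3F734  [2 reads]

Access #1 PA: 0x3F734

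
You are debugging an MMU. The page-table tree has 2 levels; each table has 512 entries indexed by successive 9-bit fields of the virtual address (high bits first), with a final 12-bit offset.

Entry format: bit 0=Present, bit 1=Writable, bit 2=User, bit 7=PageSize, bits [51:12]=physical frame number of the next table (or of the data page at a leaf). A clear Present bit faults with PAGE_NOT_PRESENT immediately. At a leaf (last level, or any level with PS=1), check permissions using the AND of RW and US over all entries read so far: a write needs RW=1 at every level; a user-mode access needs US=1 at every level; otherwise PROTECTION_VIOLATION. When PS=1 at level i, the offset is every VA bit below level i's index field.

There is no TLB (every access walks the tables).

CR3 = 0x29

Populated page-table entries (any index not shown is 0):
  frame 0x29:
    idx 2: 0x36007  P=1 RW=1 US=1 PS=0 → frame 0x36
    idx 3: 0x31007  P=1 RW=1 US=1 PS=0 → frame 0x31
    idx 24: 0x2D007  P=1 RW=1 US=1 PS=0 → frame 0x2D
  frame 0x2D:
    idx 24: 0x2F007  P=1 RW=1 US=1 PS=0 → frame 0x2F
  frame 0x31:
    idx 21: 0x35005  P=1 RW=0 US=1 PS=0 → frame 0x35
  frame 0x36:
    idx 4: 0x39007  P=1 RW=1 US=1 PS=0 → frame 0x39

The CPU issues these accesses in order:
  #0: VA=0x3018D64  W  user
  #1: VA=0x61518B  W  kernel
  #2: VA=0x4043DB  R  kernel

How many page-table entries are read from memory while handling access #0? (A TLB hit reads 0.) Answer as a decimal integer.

Per-access translation:
#0 VA=0x3018D64 (w,user):
  lvl0: tbl 0x29, slot 24 ⇒ 0x2D007 (P1/RW1/US1/PS0)
  lvl1: tbl 0x2D, slot 24 ⇒ 0x2F007 (P1/RW1/US1/PS0)
  → PA=0x2FD64  (2 entries read)
#1 VA=0x61518B (w,kernel):
  lvl0: tbl 0x29, slot 3 ⇒ 0x31007 (P1/RW1/US1/PS0)
  lvl1: tbl 0x31, slot 21 ⇒ 0x35005 (P1/RW0/US1/PS0)
  → PROTECTION_VIOLATION  (2 entries read)
#2 VA=0x4043DB (r,kernel):
  lvl0: tbl 0x29, slot 2 ⇒ 0x36007 (P1/RW1/US1/PS0)
  lvl1: tbl 0x36, slot 4 ⇒ 0x39007 (P1/RW1/US1/PS0)
  → PA=0x393DB  (2 entries read)

Entries read for #0: 2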